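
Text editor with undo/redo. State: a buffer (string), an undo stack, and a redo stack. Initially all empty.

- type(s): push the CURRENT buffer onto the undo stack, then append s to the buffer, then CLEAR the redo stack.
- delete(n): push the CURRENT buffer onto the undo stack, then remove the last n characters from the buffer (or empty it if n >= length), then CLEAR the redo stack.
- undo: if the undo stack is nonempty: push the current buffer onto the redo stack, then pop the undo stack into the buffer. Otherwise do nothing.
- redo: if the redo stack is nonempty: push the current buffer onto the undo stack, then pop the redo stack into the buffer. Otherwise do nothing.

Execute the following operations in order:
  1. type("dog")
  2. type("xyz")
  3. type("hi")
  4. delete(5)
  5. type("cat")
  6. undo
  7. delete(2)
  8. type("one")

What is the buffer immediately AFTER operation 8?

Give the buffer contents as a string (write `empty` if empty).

Answer: done

Derivation:
After op 1 (type): buf='dog' undo_depth=1 redo_depth=0
After op 2 (type): buf='dogxyz' undo_depth=2 redo_depth=0
After op 3 (type): buf='dogxyzhi' undo_depth=3 redo_depth=0
After op 4 (delete): buf='dog' undo_depth=4 redo_depth=0
After op 5 (type): buf='dogcat' undo_depth=5 redo_depth=0
After op 6 (undo): buf='dog' undo_depth=4 redo_depth=1
After op 7 (delete): buf='d' undo_depth=5 redo_depth=0
After op 8 (type): buf='done' undo_depth=6 redo_depth=0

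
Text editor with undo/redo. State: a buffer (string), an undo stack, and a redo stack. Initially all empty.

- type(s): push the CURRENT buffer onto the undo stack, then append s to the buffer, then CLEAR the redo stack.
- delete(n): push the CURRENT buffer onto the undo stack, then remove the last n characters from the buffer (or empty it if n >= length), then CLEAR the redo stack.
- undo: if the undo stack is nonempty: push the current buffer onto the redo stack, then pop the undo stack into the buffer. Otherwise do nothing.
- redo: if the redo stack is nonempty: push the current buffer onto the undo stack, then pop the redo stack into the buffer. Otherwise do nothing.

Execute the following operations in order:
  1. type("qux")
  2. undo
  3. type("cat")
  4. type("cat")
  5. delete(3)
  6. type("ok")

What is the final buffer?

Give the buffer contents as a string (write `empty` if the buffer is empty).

After op 1 (type): buf='qux' undo_depth=1 redo_depth=0
After op 2 (undo): buf='(empty)' undo_depth=0 redo_depth=1
After op 3 (type): buf='cat' undo_depth=1 redo_depth=0
After op 4 (type): buf='catcat' undo_depth=2 redo_depth=0
After op 5 (delete): buf='cat' undo_depth=3 redo_depth=0
After op 6 (type): buf='catok' undo_depth=4 redo_depth=0

Answer: catok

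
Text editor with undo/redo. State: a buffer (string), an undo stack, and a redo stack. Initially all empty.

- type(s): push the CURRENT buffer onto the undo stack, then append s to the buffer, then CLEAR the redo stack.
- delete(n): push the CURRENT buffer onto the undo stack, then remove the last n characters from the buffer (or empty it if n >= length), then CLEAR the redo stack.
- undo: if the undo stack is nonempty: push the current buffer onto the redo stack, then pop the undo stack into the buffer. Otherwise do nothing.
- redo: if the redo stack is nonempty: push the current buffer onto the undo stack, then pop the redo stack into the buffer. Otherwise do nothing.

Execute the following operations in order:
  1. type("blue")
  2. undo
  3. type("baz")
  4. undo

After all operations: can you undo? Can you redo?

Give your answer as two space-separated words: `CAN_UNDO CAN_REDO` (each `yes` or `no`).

After op 1 (type): buf='blue' undo_depth=1 redo_depth=0
After op 2 (undo): buf='(empty)' undo_depth=0 redo_depth=1
After op 3 (type): buf='baz' undo_depth=1 redo_depth=0
After op 4 (undo): buf='(empty)' undo_depth=0 redo_depth=1

Answer: no yes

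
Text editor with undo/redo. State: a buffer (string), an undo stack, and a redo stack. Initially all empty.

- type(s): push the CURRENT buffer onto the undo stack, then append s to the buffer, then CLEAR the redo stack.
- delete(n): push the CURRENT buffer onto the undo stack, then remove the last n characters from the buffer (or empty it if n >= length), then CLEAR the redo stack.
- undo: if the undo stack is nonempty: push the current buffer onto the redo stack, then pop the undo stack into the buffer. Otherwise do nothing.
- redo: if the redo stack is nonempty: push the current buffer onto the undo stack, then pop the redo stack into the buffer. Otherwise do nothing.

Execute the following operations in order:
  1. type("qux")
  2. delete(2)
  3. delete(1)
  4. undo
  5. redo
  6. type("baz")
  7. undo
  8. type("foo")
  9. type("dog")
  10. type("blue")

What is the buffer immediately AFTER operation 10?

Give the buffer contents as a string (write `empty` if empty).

Answer: foodogblue

Derivation:
After op 1 (type): buf='qux' undo_depth=1 redo_depth=0
After op 2 (delete): buf='q' undo_depth=2 redo_depth=0
After op 3 (delete): buf='(empty)' undo_depth=3 redo_depth=0
After op 4 (undo): buf='q' undo_depth=2 redo_depth=1
After op 5 (redo): buf='(empty)' undo_depth=3 redo_depth=0
After op 6 (type): buf='baz' undo_depth=4 redo_depth=0
After op 7 (undo): buf='(empty)' undo_depth=3 redo_depth=1
After op 8 (type): buf='foo' undo_depth=4 redo_depth=0
After op 9 (type): buf='foodog' undo_depth=5 redo_depth=0
After op 10 (type): buf='foodogblue' undo_depth=6 redo_depth=0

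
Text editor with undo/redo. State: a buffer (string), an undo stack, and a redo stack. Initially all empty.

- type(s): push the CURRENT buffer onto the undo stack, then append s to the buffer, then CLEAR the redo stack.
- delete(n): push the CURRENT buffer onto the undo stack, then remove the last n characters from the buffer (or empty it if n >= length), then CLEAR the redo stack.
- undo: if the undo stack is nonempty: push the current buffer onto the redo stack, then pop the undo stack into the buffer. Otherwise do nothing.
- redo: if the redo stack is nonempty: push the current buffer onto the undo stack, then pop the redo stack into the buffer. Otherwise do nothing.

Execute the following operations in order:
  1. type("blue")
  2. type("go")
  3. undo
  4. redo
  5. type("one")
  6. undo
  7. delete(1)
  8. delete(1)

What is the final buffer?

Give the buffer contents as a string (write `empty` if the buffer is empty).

Answer: blue

Derivation:
After op 1 (type): buf='blue' undo_depth=1 redo_depth=0
After op 2 (type): buf='bluego' undo_depth=2 redo_depth=0
After op 3 (undo): buf='blue' undo_depth=1 redo_depth=1
After op 4 (redo): buf='bluego' undo_depth=2 redo_depth=0
After op 5 (type): buf='bluegoone' undo_depth=3 redo_depth=0
After op 6 (undo): buf='bluego' undo_depth=2 redo_depth=1
After op 7 (delete): buf='blueg' undo_depth=3 redo_depth=0
After op 8 (delete): buf='blue' undo_depth=4 redo_depth=0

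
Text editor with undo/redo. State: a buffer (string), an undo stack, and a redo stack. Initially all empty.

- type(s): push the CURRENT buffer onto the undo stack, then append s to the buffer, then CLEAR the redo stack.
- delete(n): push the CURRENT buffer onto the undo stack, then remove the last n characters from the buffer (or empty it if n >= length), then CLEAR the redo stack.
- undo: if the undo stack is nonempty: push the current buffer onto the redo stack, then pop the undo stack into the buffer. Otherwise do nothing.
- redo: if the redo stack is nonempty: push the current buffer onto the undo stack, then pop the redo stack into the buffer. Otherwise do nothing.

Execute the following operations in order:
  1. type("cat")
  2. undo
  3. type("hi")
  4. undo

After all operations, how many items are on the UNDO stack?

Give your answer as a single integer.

Answer: 0

Derivation:
After op 1 (type): buf='cat' undo_depth=1 redo_depth=0
After op 2 (undo): buf='(empty)' undo_depth=0 redo_depth=1
After op 3 (type): buf='hi' undo_depth=1 redo_depth=0
After op 4 (undo): buf='(empty)' undo_depth=0 redo_depth=1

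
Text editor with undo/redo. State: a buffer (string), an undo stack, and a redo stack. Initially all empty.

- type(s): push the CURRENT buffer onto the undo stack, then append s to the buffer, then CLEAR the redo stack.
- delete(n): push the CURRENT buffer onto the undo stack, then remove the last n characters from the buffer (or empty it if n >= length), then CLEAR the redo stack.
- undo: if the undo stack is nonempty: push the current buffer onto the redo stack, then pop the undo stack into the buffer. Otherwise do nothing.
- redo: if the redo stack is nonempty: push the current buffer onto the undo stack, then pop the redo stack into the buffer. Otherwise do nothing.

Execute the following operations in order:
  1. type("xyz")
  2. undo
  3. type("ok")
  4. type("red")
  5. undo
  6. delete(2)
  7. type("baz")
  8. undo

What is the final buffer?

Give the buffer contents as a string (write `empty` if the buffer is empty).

After op 1 (type): buf='xyz' undo_depth=1 redo_depth=0
After op 2 (undo): buf='(empty)' undo_depth=0 redo_depth=1
After op 3 (type): buf='ok' undo_depth=1 redo_depth=0
After op 4 (type): buf='okred' undo_depth=2 redo_depth=0
After op 5 (undo): buf='ok' undo_depth=1 redo_depth=1
After op 6 (delete): buf='(empty)' undo_depth=2 redo_depth=0
After op 7 (type): buf='baz' undo_depth=3 redo_depth=0
After op 8 (undo): buf='(empty)' undo_depth=2 redo_depth=1

Answer: empty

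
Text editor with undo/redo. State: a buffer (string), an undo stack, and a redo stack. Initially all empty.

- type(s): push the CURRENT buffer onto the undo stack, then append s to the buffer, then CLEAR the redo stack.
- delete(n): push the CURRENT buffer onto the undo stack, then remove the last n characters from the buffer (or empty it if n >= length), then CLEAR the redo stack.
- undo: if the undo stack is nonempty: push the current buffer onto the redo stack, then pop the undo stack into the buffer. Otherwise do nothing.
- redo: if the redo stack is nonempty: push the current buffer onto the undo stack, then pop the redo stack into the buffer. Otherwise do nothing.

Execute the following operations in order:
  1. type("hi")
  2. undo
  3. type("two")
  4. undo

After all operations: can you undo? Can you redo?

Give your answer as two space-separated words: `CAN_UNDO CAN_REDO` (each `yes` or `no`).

Answer: no yes

Derivation:
After op 1 (type): buf='hi' undo_depth=1 redo_depth=0
After op 2 (undo): buf='(empty)' undo_depth=0 redo_depth=1
After op 3 (type): buf='two' undo_depth=1 redo_depth=0
After op 4 (undo): buf='(empty)' undo_depth=0 redo_depth=1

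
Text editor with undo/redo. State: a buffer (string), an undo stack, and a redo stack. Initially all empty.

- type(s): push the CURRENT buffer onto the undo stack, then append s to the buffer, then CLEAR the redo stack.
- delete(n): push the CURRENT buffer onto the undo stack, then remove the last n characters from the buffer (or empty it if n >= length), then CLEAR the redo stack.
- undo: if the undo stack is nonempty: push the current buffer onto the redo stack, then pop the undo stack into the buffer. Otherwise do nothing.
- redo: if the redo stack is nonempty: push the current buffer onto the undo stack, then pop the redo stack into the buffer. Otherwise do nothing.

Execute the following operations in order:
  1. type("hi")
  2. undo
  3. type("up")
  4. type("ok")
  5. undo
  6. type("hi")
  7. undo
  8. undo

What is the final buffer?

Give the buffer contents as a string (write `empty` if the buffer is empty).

After op 1 (type): buf='hi' undo_depth=1 redo_depth=0
After op 2 (undo): buf='(empty)' undo_depth=0 redo_depth=1
After op 3 (type): buf='up' undo_depth=1 redo_depth=0
After op 4 (type): buf='upok' undo_depth=2 redo_depth=0
After op 5 (undo): buf='up' undo_depth=1 redo_depth=1
After op 6 (type): buf='uphi' undo_depth=2 redo_depth=0
After op 7 (undo): buf='up' undo_depth=1 redo_depth=1
After op 8 (undo): buf='(empty)' undo_depth=0 redo_depth=2

Answer: empty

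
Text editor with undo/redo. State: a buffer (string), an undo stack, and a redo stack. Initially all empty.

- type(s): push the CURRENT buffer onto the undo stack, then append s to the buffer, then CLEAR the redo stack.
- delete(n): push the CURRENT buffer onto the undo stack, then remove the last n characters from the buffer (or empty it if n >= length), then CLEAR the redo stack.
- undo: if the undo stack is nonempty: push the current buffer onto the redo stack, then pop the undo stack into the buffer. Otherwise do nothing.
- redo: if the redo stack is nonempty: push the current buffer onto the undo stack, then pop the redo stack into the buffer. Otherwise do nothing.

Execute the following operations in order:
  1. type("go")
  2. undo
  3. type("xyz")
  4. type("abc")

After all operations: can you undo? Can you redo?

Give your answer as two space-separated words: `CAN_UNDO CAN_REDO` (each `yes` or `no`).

After op 1 (type): buf='go' undo_depth=1 redo_depth=0
After op 2 (undo): buf='(empty)' undo_depth=0 redo_depth=1
After op 3 (type): buf='xyz' undo_depth=1 redo_depth=0
After op 4 (type): buf='xyzabc' undo_depth=2 redo_depth=0

Answer: yes no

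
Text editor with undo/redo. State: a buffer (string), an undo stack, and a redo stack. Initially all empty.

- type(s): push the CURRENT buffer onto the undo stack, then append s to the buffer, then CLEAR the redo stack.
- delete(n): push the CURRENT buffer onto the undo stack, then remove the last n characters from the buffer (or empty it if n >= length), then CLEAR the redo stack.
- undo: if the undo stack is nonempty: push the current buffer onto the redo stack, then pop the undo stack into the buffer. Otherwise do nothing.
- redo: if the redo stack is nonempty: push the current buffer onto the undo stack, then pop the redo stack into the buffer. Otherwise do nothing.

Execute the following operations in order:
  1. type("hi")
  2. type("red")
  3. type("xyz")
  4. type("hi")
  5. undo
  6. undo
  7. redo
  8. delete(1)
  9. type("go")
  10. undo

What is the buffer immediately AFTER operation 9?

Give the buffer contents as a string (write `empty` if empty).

Answer: hiredxygo

Derivation:
After op 1 (type): buf='hi' undo_depth=1 redo_depth=0
After op 2 (type): buf='hired' undo_depth=2 redo_depth=0
After op 3 (type): buf='hiredxyz' undo_depth=3 redo_depth=0
After op 4 (type): buf='hiredxyzhi' undo_depth=4 redo_depth=0
After op 5 (undo): buf='hiredxyz' undo_depth=3 redo_depth=1
After op 6 (undo): buf='hired' undo_depth=2 redo_depth=2
After op 7 (redo): buf='hiredxyz' undo_depth=3 redo_depth=1
After op 8 (delete): buf='hiredxy' undo_depth=4 redo_depth=0
After op 9 (type): buf='hiredxygo' undo_depth=5 redo_depth=0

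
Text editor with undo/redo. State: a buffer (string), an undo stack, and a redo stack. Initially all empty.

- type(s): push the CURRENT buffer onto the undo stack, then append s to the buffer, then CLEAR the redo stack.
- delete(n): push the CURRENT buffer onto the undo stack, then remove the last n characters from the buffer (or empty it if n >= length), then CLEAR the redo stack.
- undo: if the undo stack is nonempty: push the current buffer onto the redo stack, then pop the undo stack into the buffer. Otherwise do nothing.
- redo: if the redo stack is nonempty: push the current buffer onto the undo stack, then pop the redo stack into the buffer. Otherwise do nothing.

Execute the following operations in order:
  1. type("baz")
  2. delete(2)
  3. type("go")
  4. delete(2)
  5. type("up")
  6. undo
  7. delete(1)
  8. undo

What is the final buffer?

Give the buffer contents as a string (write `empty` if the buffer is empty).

After op 1 (type): buf='baz' undo_depth=1 redo_depth=0
After op 2 (delete): buf='b' undo_depth=2 redo_depth=0
After op 3 (type): buf='bgo' undo_depth=3 redo_depth=0
After op 4 (delete): buf='b' undo_depth=4 redo_depth=0
After op 5 (type): buf='bup' undo_depth=5 redo_depth=0
After op 6 (undo): buf='b' undo_depth=4 redo_depth=1
After op 7 (delete): buf='(empty)' undo_depth=5 redo_depth=0
After op 8 (undo): buf='b' undo_depth=4 redo_depth=1

Answer: b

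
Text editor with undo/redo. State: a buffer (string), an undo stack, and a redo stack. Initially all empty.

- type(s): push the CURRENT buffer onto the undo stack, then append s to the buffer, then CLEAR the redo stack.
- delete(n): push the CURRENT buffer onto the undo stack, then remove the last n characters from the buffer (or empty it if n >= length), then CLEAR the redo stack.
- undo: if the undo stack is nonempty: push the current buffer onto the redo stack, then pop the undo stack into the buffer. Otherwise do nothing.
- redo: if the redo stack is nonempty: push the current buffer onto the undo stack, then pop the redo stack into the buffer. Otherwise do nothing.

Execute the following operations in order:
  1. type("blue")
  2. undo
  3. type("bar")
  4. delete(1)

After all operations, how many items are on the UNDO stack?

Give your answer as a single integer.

Answer: 2

Derivation:
After op 1 (type): buf='blue' undo_depth=1 redo_depth=0
After op 2 (undo): buf='(empty)' undo_depth=0 redo_depth=1
After op 3 (type): buf='bar' undo_depth=1 redo_depth=0
After op 4 (delete): buf='ba' undo_depth=2 redo_depth=0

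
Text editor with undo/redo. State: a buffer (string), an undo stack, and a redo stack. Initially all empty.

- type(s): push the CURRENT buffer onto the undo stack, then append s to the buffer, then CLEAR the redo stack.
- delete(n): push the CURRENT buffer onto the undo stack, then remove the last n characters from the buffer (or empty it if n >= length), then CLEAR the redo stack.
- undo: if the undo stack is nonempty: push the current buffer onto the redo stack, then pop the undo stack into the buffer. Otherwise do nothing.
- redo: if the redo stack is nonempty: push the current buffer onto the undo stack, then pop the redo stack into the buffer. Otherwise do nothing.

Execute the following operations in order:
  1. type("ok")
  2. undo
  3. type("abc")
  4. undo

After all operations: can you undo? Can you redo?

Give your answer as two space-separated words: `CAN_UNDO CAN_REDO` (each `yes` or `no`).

Answer: no yes

Derivation:
After op 1 (type): buf='ok' undo_depth=1 redo_depth=0
After op 2 (undo): buf='(empty)' undo_depth=0 redo_depth=1
After op 3 (type): buf='abc' undo_depth=1 redo_depth=0
After op 4 (undo): buf='(empty)' undo_depth=0 redo_depth=1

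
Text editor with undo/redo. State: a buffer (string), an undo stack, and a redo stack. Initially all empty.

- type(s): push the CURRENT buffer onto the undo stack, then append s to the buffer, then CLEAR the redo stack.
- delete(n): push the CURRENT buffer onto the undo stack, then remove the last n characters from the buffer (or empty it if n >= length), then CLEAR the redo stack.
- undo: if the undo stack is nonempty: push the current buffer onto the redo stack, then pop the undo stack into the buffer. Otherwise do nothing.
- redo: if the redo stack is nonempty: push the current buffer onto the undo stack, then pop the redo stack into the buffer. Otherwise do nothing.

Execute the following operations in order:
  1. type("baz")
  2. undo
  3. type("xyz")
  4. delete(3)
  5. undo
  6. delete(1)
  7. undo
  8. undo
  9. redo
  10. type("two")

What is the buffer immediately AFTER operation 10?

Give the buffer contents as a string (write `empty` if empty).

After op 1 (type): buf='baz' undo_depth=1 redo_depth=0
After op 2 (undo): buf='(empty)' undo_depth=0 redo_depth=1
After op 3 (type): buf='xyz' undo_depth=1 redo_depth=0
After op 4 (delete): buf='(empty)' undo_depth=2 redo_depth=0
After op 5 (undo): buf='xyz' undo_depth=1 redo_depth=1
After op 6 (delete): buf='xy' undo_depth=2 redo_depth=0
After op 7 (undo): buf='xyz' undo_depth=1 redo_depth=1
After op 8 (undo): buf='(empty)' undo_depth=0 redo_depth=2
After op 9 (redo): buf='xyz' undo_depth=1 redo_depth=1
After op 10 (type): buf='xyztwo' undo_depth=2 redo_depth=0

Answer: xyztwo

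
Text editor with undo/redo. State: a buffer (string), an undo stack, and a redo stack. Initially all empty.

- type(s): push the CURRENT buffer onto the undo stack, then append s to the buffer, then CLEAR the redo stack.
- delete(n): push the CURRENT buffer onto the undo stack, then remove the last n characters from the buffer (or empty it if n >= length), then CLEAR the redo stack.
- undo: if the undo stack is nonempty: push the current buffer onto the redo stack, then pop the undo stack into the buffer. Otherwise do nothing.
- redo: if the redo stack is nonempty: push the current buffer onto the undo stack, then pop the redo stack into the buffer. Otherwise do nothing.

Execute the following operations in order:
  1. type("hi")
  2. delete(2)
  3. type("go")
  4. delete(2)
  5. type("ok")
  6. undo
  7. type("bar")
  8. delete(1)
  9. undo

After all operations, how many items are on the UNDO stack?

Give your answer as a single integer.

After op 1 (type): buf='hi' undo_depth=1 redo_depth=0
After op 2 (delete): buf='(empty)' undo_depth=2 redo_depth=0
After op 3 (type): buf='go' undo_depth=3 redo_depth=0
After op 4 (delete): buf='(empty)' undo_depth=4 redo_depth=0
After op 5 (type): buf='ok' undo_depth=5 redo_depth=0
After op 6 (undo): buf='(empty)' undo_depth=4 redo_depth=1
After op 7 (type): buf='bar' undo_depth=5 redo_depth=0
After op 8 (delete): buf='ba' undo_depth=6 redo_depth=0
After op 9 (undo): buf='bar' undo_depth=5 redo_depth=1

Answer: 5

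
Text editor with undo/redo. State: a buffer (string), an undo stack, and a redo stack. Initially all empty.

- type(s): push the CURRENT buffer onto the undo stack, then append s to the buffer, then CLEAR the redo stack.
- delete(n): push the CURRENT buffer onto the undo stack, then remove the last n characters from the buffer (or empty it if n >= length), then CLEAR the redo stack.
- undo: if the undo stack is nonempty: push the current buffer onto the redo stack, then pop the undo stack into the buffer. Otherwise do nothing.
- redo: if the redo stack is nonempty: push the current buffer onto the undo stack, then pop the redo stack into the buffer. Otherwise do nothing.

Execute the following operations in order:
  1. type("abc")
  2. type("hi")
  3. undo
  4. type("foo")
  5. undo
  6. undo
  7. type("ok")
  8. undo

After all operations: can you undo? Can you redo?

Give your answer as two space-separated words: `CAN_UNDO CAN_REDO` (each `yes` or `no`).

Answer: no yes

Derivation:
After op 1 (type): buf='abc' undo_depth=1 redo_depth=0
After op 2 (type): buf='abchi' undo_depth=2 redo_depth=0
After op 3 (undo): buf='abc' undo_depth=1 redo_depth=1
After op 4 (type): buf='abcfoo' undo_depth=2 redo_depth=0
After op 5 (undo): buf='abc' undo_depth=1 redo_depth=1
After op 6 (undo): buf='(empty)' undo_depth=0 redo_depth=2
After op 7 (type): buf='ok' undo_depth=1 redo_depth=0
After op 8 (undo): buf='(empty)' undo_depth=0 redo_depth=1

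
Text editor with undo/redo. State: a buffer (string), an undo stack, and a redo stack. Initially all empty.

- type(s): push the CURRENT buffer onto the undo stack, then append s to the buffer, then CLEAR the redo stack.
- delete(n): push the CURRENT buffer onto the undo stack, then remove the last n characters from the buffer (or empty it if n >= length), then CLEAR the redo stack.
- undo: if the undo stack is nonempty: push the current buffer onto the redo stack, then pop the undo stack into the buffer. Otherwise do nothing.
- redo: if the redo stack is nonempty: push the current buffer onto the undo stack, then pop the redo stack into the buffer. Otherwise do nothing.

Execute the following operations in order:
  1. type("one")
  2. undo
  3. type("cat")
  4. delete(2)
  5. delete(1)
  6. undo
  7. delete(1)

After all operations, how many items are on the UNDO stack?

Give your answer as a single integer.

After op 1 (type): buf='one' undo_depth=1 redo_depth=0
After op 2 (undo): buf='(empty)' undo_depth=0 redo_depth=1
After op 3 (type): buf='cat' undo_depth=1 redo_depth=0
After op 4 (delete): buf='c' undo_depth=2 redo_depth=0
After op 5 (delete): buf='(empty)' undo_depth=3 redo_depth=0
After op 6 (undo): buf='c' undo_depth=2 redo_depth=1
After op 7 (delete): buf='(empty)' undo_depth=3 redo_depth=0

Answer: 3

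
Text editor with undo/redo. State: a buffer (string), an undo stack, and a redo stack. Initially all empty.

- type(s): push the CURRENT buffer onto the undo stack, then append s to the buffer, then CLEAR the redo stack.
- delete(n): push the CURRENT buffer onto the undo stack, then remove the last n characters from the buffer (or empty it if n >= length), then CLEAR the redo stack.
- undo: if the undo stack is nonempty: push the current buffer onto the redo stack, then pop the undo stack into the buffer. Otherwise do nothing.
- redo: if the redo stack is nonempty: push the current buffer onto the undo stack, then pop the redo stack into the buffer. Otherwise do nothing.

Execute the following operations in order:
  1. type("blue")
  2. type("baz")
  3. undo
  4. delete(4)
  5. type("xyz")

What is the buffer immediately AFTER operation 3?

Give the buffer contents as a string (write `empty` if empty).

Answer: blue

Derivation:
After op 1 (type): buf='blue' undo_depth=1 redo_depth=0
After op 2 (type): buf='bluebaz' undo_depth=2 redo_depth=0
After op 3 (undo): buf='blue' undo_depth=1 redo_depth=1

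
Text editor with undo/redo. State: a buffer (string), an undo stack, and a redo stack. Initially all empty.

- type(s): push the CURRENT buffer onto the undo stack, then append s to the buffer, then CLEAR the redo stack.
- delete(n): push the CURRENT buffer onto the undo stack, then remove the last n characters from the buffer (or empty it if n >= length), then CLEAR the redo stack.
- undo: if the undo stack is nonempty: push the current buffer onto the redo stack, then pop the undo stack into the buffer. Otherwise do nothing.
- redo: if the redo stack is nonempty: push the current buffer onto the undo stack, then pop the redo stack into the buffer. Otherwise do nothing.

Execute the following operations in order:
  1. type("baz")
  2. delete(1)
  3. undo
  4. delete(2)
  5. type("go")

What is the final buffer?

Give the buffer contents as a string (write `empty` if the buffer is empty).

After op 1 (type): buf='baz' undo_depth=1 redo_depth=0
After op 2 (delete): buf='ba' undo_depth=2 redo_depth=0
After op 3 (undo): buf='baz' undo_depth=1 redo_depth=1
After op 4 (delete): buf='b' undo_depth=2 redo_depth=0
After op 5 (type): buf='bgo' undo_depth=3 redo_depth=0

Answer: bgo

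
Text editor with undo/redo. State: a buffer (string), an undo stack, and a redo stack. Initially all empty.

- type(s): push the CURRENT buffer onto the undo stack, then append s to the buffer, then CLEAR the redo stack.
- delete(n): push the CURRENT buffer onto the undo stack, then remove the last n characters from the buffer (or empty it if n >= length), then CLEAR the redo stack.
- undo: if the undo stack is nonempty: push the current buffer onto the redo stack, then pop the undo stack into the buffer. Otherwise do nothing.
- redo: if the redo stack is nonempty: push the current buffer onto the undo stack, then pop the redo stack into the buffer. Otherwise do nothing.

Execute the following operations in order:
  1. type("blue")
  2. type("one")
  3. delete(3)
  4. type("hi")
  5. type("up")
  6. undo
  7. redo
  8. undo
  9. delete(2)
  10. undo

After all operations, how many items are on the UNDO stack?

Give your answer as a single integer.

Answer: 4

Derivation:
After op 1 (type): buf='blue' undo_depth=1 redo_depth=0
After op 2 (type): buf='blueone' undo_depth=2 redo_depth=0
After op 3 (delete): buf='blue' undo_depth=3 redo_depth=0
After op 4 (type): buf='bluehi' undo_depth=4 redo_depth=0
After op 5 (type): buf='bluehiup' undo_depth=5 redo_depth=0
After op 6 (undo): buf='bluehi' undo_depth=4 redo_depth=1
After op 7 (redo): buf='bluehiup' undo_depth=5 redo_depth=0
After op 8 (undo): buf='bluehi' undo_depth=4 redo_depth=1
After op 9 (delete): buf='blue' undo_depth=5 redo_depth=0
After op 10 (undo): buf='bluehi' undo_depth=4 redo_depth=1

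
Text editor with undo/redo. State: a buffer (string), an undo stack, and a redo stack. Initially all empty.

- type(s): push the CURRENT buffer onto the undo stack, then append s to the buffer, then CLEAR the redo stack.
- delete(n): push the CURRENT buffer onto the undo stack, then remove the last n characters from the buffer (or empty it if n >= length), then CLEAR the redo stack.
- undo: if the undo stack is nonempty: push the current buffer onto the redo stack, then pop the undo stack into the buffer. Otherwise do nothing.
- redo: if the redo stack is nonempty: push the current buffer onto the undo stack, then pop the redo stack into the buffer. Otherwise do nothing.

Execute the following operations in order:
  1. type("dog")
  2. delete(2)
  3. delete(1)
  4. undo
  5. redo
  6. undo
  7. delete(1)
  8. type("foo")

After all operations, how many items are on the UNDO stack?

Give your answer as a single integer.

Answer: 4

Derivation:
After op 1 (type): buf='dog' undo_depth=1 redo_depth=0
After op 2 (delete): buf='d' undo_depth=2 redo_depth=0
After op 3 (delete): buf='(empty)' undo_depth=3 redo_depth=0
After op 4 (undo): buf='d' undo_depth=2 redo_depth=1
After op 5 (redo): buf='(empty)' undo_depth=3 redo_depth=0
After op 6 (undo): buf='d' undo_depth=2 redo_depth=1
After op 7 (delete): buf='(empty)' undo_depth=3 redo_depth=0
After op 8 (type): buf='foo' undo_depth=4 redo_depth=0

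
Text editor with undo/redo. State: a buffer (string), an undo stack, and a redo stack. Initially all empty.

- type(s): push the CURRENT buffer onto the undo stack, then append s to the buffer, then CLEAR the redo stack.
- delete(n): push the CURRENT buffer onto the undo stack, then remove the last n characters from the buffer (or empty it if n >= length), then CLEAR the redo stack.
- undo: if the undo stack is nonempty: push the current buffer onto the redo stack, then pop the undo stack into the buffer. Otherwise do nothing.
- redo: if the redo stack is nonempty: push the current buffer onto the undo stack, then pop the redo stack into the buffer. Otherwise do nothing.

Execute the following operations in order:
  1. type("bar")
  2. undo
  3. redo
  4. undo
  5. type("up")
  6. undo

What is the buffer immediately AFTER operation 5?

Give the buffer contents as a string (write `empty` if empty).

After op 1 (type): buf='bar' undo_depth=1 redo_depth=0
After op 2 (undo): buf='(empty)' undo_depth=0 redo_depth=1
After op 3 (redo): buf='bar' undo_depth=1 redo_depth=0
After op 4 (undo): buf='(empty)' undo_depth=0 redo_depth=1
After op 5 (type): buf='up' undo_depth=1 redo_depth=0

Answer: up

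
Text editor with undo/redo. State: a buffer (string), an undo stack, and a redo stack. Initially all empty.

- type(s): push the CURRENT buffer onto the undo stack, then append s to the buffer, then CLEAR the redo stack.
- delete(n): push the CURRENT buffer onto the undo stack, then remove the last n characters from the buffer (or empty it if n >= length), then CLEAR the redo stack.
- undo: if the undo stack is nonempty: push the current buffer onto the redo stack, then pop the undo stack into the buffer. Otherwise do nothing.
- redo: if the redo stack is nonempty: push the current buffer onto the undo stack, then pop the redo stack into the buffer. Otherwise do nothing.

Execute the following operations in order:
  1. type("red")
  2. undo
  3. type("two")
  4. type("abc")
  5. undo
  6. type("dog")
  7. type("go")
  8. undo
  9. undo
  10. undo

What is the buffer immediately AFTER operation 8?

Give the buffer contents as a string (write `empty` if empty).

Answer: twodog

Derivation:
After op 1 (type): buf='red' undo_depth=1 redo_depth=0
After op 2 (undo): buf='(empty)' undo_depth=0 redo_depth=1
After op 3 (type): buf='two' undo_depth=1 redo_depth=0
After op 4 (type): buf='twoabc' undo_depth=2 redo_depth=0
After op 5 (undo): buf='two' undo_depth=1 redo_depth=1
After op 6 (type): buf='twodog' undo_depth=2 redo_depth=0
After op 7 (type): buf='twodoggo' undo_depth=3 redo_depth=0
After op 8 (undo): buf='twodog' undo_depth=2 redo_depth=1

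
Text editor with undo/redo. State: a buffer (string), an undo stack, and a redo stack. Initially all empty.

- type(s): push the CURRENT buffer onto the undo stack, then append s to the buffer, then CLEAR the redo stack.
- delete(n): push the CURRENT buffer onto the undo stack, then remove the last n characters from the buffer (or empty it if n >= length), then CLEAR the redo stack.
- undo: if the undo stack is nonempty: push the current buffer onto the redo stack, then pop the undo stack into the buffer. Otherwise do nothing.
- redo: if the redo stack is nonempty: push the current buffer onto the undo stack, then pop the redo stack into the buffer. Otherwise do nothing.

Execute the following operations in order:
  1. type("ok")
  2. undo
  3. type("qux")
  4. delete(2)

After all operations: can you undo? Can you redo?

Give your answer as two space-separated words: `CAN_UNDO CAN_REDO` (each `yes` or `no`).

Answer: yes no

Derivation:
After op 1 (type): buf='ok' undo_depth=1 redo_depth=0
After op 2 (undo): buf='(empty)' undo_depth=0 redo_depth=1
After op 3 (type): buf='qux' undo_depth=1 redo_depth=0
After op 4 (delete): buf='q' undo_depth=2 redo_depth=0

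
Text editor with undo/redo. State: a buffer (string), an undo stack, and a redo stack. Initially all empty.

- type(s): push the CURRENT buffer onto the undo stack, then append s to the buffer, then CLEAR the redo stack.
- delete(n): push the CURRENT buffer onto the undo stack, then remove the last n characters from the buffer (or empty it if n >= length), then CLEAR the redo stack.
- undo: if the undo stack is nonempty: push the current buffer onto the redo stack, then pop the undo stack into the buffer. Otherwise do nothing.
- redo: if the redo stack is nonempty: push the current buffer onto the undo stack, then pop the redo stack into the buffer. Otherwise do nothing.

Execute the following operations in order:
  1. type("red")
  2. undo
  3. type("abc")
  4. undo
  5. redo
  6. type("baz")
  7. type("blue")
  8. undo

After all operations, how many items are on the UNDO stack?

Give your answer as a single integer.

After op 1 (type): buf='red' undo_depth=1 redo_depth=0
After op 2 (undo): buf='(empty)' undo_depth=0 redo_depth=1
After op 3 (type): buf='abc' undo_depth=1 redo_depth=0
After op 4 (undo): buf='(empty)' undo_depth=0 redo_depth=1
After op 5 (redo): buf='abc' undo_depth=1 redo_depth=0
After op 6 (type): buf='abcbaz' undo_depth=2 redo_depth=0
After op 7 (type): buf='abcbazblue' undo_depth=3 redo_depth=0
After op 8 (undo): buf='abcbaz' undo_depth=2 redo_depth=1

Answer: 2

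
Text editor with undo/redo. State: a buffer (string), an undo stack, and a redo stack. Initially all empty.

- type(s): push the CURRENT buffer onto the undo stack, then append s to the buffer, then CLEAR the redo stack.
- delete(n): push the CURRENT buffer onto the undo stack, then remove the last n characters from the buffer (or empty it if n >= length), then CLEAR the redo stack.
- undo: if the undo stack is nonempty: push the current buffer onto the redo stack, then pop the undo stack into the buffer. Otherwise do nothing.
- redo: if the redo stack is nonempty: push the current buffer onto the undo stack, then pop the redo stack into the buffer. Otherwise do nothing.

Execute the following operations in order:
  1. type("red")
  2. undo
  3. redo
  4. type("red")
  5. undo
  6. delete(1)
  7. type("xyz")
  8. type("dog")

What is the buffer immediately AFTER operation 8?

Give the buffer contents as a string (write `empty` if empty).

After op 1 (type): buf='red' undo_depth=1 redo_depth=0
After op 2 (undo): buf='(empty)' undo_depth=0 redo_depth=1
After op 3 (redo): buf='red' undo_depth=1 redo_depth=0
After op 4 (type): buf='redred' undo_depth=2 redo_depth=0
After op 5 (undo): buf='red' undo_depth=1 redo_depth=1
After op 6 (delete): buf='re' undo_depth=2 redo_depth=0
After op 7 (type): buf='rexyz' undo_depth=3 redo_depth=0
After op 8 (type): buf='rexyzdog' undo_depth=4 redo_depth=0

Answer: rexyzdog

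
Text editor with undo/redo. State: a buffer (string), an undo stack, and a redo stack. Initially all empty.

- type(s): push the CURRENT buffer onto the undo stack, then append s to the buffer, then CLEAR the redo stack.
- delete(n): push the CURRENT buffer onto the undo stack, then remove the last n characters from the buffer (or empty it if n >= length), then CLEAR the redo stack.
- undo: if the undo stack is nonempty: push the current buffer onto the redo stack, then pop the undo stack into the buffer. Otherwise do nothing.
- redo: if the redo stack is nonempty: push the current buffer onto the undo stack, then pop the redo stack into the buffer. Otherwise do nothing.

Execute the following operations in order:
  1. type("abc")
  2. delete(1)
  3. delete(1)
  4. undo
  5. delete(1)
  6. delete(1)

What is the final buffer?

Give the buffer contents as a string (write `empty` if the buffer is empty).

Answer: empty

Derivation:
After op 1 (type): buf='abc' undo_depth=1 redo_depth=0
After op 2 (delete): buf='ab' undo_depth=2 redo_depth=0
After op 3 (delete): buf='a' undo_depth=3 redo_depth=0
After op 4 (undo): buf='ab' undo_depth=2 redo_depth=1
After op 5 (delete): buf='a' undo_depth=3 redo_depth=0
After op 6 (delete): buf='(empty)' undo_depth=4 redo_depth=0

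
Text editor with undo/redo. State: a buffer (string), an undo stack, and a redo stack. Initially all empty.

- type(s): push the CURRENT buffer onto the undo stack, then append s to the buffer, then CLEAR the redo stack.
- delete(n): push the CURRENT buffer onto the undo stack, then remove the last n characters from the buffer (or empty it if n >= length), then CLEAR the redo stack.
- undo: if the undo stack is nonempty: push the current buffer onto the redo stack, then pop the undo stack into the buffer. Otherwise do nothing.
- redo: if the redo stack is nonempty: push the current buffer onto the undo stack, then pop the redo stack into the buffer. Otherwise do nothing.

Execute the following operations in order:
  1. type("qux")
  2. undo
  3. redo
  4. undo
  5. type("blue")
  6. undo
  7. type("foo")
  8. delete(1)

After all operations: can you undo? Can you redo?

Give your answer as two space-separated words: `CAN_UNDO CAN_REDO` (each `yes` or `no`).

After op 1 (type): buf='qux' undo_depth=1 redo_depth=0
After op 2 (undo): buf='(empty)' undo_depth=0 redo_depth=1
After op 3 (redo): buf='qux' undo_depth=1 redo_depth=0
After op 4 (undo): buf='(empty)' undo_depth=0 redo_depth=1
After op 5 (type): buf='blue' undo_depth=1 redo_depth=0
After op 6 (undo): buf='(empty)' undo_depth=0 redo_depth=1
After op 7 (type): buf='foo' undo_depth=1 redo_depth=0
After op 8 (delete): buf='fo' undo_depth=2 redo_depth=0

Answer: yes no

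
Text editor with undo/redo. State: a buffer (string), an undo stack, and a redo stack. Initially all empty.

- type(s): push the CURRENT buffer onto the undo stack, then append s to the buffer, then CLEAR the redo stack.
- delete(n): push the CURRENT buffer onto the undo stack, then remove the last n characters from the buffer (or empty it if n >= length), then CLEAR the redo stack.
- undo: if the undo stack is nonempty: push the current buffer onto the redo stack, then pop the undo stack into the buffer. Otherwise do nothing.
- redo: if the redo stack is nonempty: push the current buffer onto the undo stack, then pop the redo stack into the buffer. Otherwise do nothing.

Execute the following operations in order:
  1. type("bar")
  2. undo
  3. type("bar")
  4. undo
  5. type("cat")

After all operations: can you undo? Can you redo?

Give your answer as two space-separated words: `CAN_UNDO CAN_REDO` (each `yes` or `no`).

After op 1 (type): buf='bar' undo_depth=1 redo_depth=0
After op 2 (undo): buf='(empty)' undo_depth=0 redo_depth=1
After op 3 (type): buf='bar' undo_depth=1 redo_depth=0
After op 4 (undo): buf='(empty)' undo_depth=0 redo_depth=1
After op 5 (type): buf='cat' undo_depth=1 redo_depth=0

Answer: yes no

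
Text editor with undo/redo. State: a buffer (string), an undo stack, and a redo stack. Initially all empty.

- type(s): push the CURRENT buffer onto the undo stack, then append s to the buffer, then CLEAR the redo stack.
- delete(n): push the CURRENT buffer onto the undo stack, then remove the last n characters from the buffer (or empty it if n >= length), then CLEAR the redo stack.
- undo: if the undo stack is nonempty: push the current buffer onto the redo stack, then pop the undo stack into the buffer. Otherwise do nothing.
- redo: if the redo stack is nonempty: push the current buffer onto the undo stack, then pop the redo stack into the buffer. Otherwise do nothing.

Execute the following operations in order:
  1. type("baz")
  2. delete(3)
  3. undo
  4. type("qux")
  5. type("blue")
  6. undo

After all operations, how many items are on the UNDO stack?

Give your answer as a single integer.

After op 1 (type): buf='baz' undo_depth=1 redo_depth=0
After op 2 (delete): buf='(empty)' undo_depth=2 redo_depth=0
After op 3 (undo): buf='baz' undo_depth=1 redo_depth=1
After op 4 (type): buf='bazqux' undo_depth=2 redo_depth=0
After op 5 (type): buf='bazquxblue' undo_depth=3 redo_depth=0
After op 6 (undo): buf='bazqux' undo_depth=2 redo_depth=1

Answer: 2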